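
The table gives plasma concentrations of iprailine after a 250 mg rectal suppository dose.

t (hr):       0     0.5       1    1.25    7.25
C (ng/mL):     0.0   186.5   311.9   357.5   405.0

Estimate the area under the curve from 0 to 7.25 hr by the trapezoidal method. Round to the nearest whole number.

Trapezoidal AUC_0→7.25:
  [0→0.5]: (0.0+186.5)/2 × 0.5 = 46.625
  [0.5→1]: (186.5+311.9)/2 × 0.5 = 124.6
  [1→1.25]: (311.9+357.5)/2 × 0.25 = 83.675
  [1.25→7.25]: (357.5+405.0)/2 × 6 = 2287.5
  Sum = 2542.4 ng/mL·hr

AUC = 2542 ng/mL·hr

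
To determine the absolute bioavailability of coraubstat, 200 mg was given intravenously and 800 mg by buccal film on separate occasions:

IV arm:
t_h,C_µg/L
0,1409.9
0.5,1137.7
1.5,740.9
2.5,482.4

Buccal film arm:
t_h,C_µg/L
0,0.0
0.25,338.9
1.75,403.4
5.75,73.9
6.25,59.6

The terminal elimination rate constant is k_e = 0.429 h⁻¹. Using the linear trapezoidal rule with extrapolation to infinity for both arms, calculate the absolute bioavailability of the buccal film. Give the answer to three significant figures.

Trapezoidal AUC_0→2.5 (IV):
  [0→0.5]: (1409.9+1137.7)/2 × 0.5 = 636.9
  [0.5→1.5]: (1137.7+740.9)/2 × 1 = 939.3
  [1.5→2.5]: (740.9+482.4)/2 × 1 = 611.65
  Sum = 2187.85 µg/L·h
IV tail: 482.4/0.429 = 1124.476; AUC_iv,0→∞ = 2187.85 + 1124.476 = 3312.326 µg/L·h
Trapezoidal AUC_0→6.25 (buccal film):
  [0→0.25]: (0.0+338.9)/2 × 0.25 = 42.3625
  [0.25→1.75]: (338.9+403.4)/2 × 1.5 = 556.725
  [1.75→5.75]: (403.4+73.9)/2 × 4 = 954.6
  [5.75→6.25]: (73.9+59.6)/2 × 0.5 = 33.375
  Sum = 1587.0625 µg/L·h
buccal film tail: 59.6/0.429 = 138.928; AUC_ev,0→∞ = 1587.0625 + 138.928 = 1725.9905 µg/L·h
F = (AUC_ev/D_ev)/(AUC_iv/D_iv) = (1725.9905/800)/(3312.326/200) = 2.15749/16.56163 = 0.1303

F = 0.130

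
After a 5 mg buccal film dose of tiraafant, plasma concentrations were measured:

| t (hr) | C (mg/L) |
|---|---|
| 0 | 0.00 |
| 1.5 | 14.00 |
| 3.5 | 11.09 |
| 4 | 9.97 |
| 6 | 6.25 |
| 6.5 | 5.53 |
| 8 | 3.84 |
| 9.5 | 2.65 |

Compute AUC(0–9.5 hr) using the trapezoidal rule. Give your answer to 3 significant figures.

AUC = 71.9 mg/L·hr

Trapezoidal AUC_0→9.5:
  [0→1.5]: (0.00+14.00)/2 × 1.5 = 10.5
  [1.5→3.5]: (14.00+11.09)/2 × 2 = 25.09
  [3.5→4]: (11.09+9.97)/2 × 0.5 = 5.265
  [4→6]: (9.97+6.25)/2 × 2 = 16.22
  [6→6.5]: (6.25+5.53)/2 × 0.5 = 2.945
  [6.5→8]: (5.53+3.84)/2 × 1.5 = 7.0275
  [8→9.5]: (3.84+2.65)/2 × 1.5 = 4.8675
  Sum = 71.915 mg/L·hr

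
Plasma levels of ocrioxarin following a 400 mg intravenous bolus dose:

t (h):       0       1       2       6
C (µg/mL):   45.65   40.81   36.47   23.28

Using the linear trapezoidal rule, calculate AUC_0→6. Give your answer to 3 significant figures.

Trapezoidal AUC_0→6:
  [0→1]: (45.65+40.81)/2 × 1 = 43.23
  [1→2]: (40.81+36.47)/2 × 1 = 38.64
  [2→6]: (36.47+23.28)/2 × 4 = 119.5
  Sum = 201.37 µg/mL·h

AUC = 201 µg/mL·h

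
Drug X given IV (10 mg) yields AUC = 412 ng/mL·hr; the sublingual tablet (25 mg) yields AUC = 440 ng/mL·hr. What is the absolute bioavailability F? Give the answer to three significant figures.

F = 0.427

F = (AUC_ev / D_ev) / (AUC_iv / D_iv)
  = (440/25) / (412/10)
  = 17.6 / 41.2 = 0.4272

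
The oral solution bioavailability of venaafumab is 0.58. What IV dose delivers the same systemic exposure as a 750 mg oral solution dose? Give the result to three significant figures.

Systemic exposure from an extravascular dose = F × D_ev, so the equivalent IV dose is F × D_ev.
D_iv = F × D_ev = 0.58 × 750 = 435 mg

D_iv = 435 mg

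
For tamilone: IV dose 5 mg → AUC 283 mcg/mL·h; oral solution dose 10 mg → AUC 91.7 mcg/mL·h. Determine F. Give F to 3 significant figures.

F = 0.162

F = (AUC_ev / D_ev) / (AUC_iv / D_iv)
  = (91.7/10) / (283/5)
  = 9.17 / 56.6 = 0.1620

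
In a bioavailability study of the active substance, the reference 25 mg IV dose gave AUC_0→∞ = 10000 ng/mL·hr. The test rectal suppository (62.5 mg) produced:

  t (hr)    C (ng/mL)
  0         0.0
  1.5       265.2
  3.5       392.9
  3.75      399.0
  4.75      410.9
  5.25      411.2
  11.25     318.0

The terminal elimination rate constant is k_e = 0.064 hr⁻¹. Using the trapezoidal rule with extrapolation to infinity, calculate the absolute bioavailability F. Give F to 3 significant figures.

Trapezoidal AUC_0→11.25 (rectal suppository):
  [0→1.5]: (0.0+265.2)/2 × 1.5 = 198.9
  [1.5→3.5]: (265.2+392.9)/2 × 2 = 658.1
  [3.5→3.75]: (392.9+399.0)/2 × 0.25 = 98.9875
  [3.75→4.75]: (399.0+410.9)/2 × 1 = 404.95
  [4.75→5.25]: (410.9+411.2)/2 × 0.5 = 205.525
  [5.25→11.25]: (411.2+318.0)/2 × 6 = 2187.6
  Sum = 3754.0625 ng/mL·hr
Tail: C_last/k_e = 318.0/0.064 = 4968.750
AUC_0→∞ (rectal suppository) = 3754.0625 + 4968.750 = 8722.8125 ng/mL·hr
F = (AUC_ev/D_ev)/(AUC_iv/D_iv) = (8722.8125/62.5)/(10000/25) = 139.565/400 = 0.3489

F = 0.349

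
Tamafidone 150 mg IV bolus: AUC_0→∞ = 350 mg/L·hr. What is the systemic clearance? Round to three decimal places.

CL = 0.429 L/hr

CL = Dose_iv / AUC_0→∞
   = 150 / 350 = 0.428571 L/hr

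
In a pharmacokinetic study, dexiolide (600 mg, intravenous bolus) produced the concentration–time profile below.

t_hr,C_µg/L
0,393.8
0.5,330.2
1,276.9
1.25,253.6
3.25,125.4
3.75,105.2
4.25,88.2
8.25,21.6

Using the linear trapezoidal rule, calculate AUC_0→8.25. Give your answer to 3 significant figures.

AUC = 1100 µg/L·hr

Trapezoidal AUC_0→8.25:
  [0→0.5]: (393.8+330.2)/2 × 0.5 = 181.0
  [0.5→1]: (330.2+276.9)/2 × 0.5 = 151.775
  [1→1.25]: (276.9+253.6)/2 × 0.25 = 66.3125
  [1.25→3.25]: (253.6+125.4)/2 × 2 = 379.0
  [3.25→3.75]: (125.4+105.2)/2 × 0.5 = 57.65
  [3.75→4.25]: (105.2+88.2)/2 × 0.5 = 48.35
  [4.25→8.25]: (88.2+21.6)/2 × 4 = 219.6
  Sum = 1103.6875 µg/L·hr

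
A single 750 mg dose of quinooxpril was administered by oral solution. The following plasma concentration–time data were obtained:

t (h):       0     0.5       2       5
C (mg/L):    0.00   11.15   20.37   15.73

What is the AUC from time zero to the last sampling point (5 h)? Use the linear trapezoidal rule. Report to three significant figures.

Trapezoidal AUC_0→5:
  [0→0.5]: (0.00+11.15)/2 × 0.5 = 2.7875
  [0.5→2]: (11.15+20.37)/2 × 1.5 = 23.64
  [2→5]: (20.37+15.73)/2 × 3 = 54.15
  Sum = 80.5775 mg/L·h

AUC = 80.6 mg/L·h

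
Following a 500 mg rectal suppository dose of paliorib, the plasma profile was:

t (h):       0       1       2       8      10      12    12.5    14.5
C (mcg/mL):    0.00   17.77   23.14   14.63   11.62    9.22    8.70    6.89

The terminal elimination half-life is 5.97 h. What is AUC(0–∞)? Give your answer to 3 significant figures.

Trapezoidal AUC_0→14.5:
  [0→1]: (0.00+17.77)/2 × 1 = 8.885
  [1→2]: (17.77+23.14)/2 × 1 = 20.455
  [2→8]: (23.14+14.63)/2 × 6 = 113.31
  [8→10]: (14.63+11.62)/2 × 2 = 26.25
  [10→12]: (11.62+9.22)/2 × 2 = 20.84
  [12→12.5]: (9.22+8.70)/2 × 0.5 = 4.48
  [12.5→14.5]: (8.70+6.89)/2 × 2 = 15.59
  Sum = 209.81 mcg/mL·h
k_e = ln2 / t½ = 0.693147 / 5.97 = 0.1161 h^-1
Extrapolated tail: C_last / k_e = 6.89 / 0.1161 = 59.345
AUC_0→∞ = 209.81 + 59.345 = 269.155 mcg/mL·h

AUC = 269 mcg/mL·h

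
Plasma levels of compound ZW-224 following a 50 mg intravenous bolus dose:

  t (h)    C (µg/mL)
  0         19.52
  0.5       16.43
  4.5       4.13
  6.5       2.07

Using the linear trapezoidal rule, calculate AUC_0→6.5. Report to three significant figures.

AUC = 56.3 µg/mL·h

Trapezoidal AUC_0→6.5:
  [0→0.5]: (19.52+16.43)/2 × 0.5 = 8.9875
  [0.5→4.5]: (16.43+4.13)/2 × 4 = 41.12
  [4.5→6.5]: (4.13+2.07)/2 × 2 = 6.2
  Sum = 56.3075 µg/mL·h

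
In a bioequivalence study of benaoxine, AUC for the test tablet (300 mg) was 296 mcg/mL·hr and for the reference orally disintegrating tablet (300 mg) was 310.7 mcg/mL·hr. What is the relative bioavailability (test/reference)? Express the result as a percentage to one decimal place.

F_rel = 95.3%

F_rel = (AUC_test/D_test) / (AUC_ref/D_ref)
      = (296/300) / (310.7/300)
      = 0.986667 / 1.03567 = 0.9527 = 95.27%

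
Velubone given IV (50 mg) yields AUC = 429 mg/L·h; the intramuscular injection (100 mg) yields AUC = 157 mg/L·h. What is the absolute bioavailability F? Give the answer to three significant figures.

F = (AUC_ev / D_ev) / (AUC_iv / D_iv)
  = (157/100) / (429/50)
  = 1.57 / 8.58 = 0.1830

F = 0.183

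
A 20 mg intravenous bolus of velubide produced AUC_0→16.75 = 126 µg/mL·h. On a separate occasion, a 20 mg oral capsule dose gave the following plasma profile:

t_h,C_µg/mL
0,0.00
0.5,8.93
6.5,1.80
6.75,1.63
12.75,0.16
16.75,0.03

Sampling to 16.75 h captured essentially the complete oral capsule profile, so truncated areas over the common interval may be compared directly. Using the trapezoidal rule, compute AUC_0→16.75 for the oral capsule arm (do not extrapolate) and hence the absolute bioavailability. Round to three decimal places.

Trapezoidal AUC_0→16.75 (oral capsule):
  [0→0.5]: (0.00+8.93)/2 × 0.5 = 2.2325
  [0.5→6.5]: (8.93+1.80)/2 × 6 = 32.19
  [6.5→6.75]: (1.80+1.63)/2 × 0.25 = 0.42875
  [6.75→12.75]: (1.63+0.16)/2 × 6 = 5.37
  [12.75→16.75]: (0.16+0.03)/2 × 4 = 0.38
  Sum = 40.60125 µg/mL·h
F = (AUC_ev/D_ev)/(AUC_iv/D_iv) = (40.60125/20)/(126/20) = 2.0300625/6.3 = 0.3222

F = 0.322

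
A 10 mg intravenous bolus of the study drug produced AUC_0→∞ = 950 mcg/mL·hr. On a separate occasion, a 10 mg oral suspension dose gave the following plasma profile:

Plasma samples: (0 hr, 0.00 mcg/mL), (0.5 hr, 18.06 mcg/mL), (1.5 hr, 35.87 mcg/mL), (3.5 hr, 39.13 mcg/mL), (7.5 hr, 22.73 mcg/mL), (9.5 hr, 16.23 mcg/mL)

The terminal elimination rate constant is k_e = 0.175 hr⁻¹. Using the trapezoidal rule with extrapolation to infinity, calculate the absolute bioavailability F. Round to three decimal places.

F = 0.381

Trapezoidal AUC_0→9.5 (oral suspension):
  [0→0.5]: (0.00+18.06)/2 × 0.5 = 4.515
  [0.5→1.5]: (18.06+35.87)/2 × 1 = 26.965
  [1.5→3.5]: (35.87+39.13)/2 × 2 = 75.0
  [3.5→7.5]: (39.13+22.73)/2 × 4 = 123.72
  [7.5→9.5]: (22.73+16.23)/2 × 2 = 38.96
  Sum = 269.16 mcg/mL·hr
Tail: C_last/k_e = 16.23/0.175 = 92.743
AUC_0→∞ (oral suspension) = 269.16 + 92.743 = 361.903 mcg/mL·hr
F = (AUC_ev/D_ev)/(AUC_iv/D_iv) = (361.903/10)/(950/10) = 36.1903/95 = 0.3810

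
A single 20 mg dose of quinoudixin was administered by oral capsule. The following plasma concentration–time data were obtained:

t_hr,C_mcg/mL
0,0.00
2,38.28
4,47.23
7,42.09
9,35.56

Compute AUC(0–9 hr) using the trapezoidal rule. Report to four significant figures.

AUC = 335.4 mcg/mL·hr

Trapezoidal AUC_0→9:
  [0→2]: (0.00+38.28)/2 × 2 = 38.28
  [2→4]: (38.28+47.23)/2 × 2 = 85.51
  [4→7]: (47.23+42.09)/2 × 3 = 133.98
  [7→9]: (42.09+35.56)/2 × 2 = 77.65
  Sum = 335.42 mcg/mL·hr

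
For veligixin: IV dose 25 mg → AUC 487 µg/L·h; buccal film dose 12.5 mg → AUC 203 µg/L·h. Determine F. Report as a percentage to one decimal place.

F = (AUC_ev / D_ev) / (AUC_iv / D_iv)
  = (203/12.5) / (487/25)
  = 16.24 / 19.48 = 0.8337
  = 83.37%

F = 83.4%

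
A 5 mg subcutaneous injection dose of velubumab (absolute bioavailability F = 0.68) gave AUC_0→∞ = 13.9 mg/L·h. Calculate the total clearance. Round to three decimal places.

CL = F × Dose / AUC_0→∞
   = 0.68 × 5 / 13.9 = 0.244604 L/h

CL = 0.245 L/h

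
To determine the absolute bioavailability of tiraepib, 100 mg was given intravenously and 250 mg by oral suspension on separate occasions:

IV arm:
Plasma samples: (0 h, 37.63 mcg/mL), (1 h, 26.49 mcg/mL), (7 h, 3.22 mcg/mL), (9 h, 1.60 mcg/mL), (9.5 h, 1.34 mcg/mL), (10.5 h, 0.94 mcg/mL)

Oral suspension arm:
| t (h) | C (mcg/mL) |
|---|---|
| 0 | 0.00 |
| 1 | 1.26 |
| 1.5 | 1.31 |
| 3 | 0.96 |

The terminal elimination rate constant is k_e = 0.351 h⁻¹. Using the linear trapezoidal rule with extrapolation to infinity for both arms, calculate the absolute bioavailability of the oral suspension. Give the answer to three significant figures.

Trapezoidal AUC_0→10.5 (IV):
  [0→1]: (37.63+26.49)/2 × 1 = 32.06
  [1→7]: (26.49+3.22)/2 × 6 = 89.13
  [7→9]: (3.22+1.60)/2 × 2 = 4.82
  [9→9.5]: (1.60+1.34)/2 × 0.5 = 0.735
  [9.5→10.5]: (1.34+0.94)/2 × 1 = 1.14
  Sum = 127.885 mcg/mL·h
IV tail: 0.94/0.351 = 2.678; AUC_iv,0→∞ = 127.885 + 2.678 = 130.563 mcg/mL·h
Trapezoidal AUC_0→3 (oral suspension):
  [0→1]: (0.00+1.26)/2 × 1 = 0.63
  [1→1.5]: (1.26+1.31)/2 × 0.5 = 0.6425
  [1.5→3]: (1.31+0.96)/2 × 1.5 = 1.7025
  Sum = 2.975 mcg/mL·h
oral suspension tail: 0.96/0.351 = 2.735; AUC_ev,0→∞ = 2.975 + 2.735 = 5.71 mcg/mL·h
F = (AUC_ev/D_ev)/(AUC_iv/D_iv) = (5.71/250)/(130.563/100) = 0.02284/1.30563 = 0.0175

F = 0.0175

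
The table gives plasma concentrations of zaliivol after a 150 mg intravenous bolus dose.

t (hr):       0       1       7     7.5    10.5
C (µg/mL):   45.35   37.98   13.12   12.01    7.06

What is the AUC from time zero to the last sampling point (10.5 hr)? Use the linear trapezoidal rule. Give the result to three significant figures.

AUC = 230 µg/mL·hr

Trapezoidal AUC_0→10.5:
  [0→1]: (45.35+37.98)/2 × 1 = 41.665
  [1→7]: (37.98+13.12)/2 × 6 = 153.3
  [7→7.5]: (13.12+12.01)/2 × 0.5 = 6.2825
  [7.5→10.5]: (12.01+7.06)/2 × 3 = 28.605
  Sum = 229.8525 µg/mL·hr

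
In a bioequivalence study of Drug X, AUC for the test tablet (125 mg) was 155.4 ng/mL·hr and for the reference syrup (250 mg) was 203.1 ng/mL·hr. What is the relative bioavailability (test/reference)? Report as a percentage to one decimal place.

F_rel = 153.0%

F_rel = (AUC_test/D_test) / (AUC_ref/D_ref)
      = (155.4/125) / (203.1/250)
      = 1.2432 / 0.8124 = 1.5303 = 153.03%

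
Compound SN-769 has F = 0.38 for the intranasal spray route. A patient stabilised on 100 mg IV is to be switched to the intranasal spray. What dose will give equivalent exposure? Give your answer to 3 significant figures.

For equal systemic exposure: F × D_ev = D_iv
D_ev = D_iv / F = 100 / 0.38 = 263.158 mg

D_intranasal = 263 mg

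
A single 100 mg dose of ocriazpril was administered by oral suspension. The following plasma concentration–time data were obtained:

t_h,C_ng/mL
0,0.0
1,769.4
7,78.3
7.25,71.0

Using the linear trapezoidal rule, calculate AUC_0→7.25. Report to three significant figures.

Trapezoidal AUC_0→7.25:
  [0→1]: (0.0+769.4)/2 × 1 = 384.7
  [1→7]: (769.4+78.3)/2 × 6 = 2543.1
  [7→7.25]: (78.3+71.0)/2 × 0.25 = 18.6625
  Sum = 2946.4625 ng/mL·h

AUC = 2950 ng/mL·h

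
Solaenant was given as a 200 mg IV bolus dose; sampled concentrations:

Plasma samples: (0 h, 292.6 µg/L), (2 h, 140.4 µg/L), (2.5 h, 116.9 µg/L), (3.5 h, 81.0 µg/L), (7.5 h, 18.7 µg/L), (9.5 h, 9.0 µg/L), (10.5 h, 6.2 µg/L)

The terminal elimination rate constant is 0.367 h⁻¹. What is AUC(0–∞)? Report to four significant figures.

Trapezoidal AUC_0→10.5:
  [0→2]: (292.6+140.4)/2 × 2 = 433.0
  [2→2.5]: (140.4+116.9)/2 × 0.5 = 64.325
  [2.5→3.5]: (116.9+81.0)/2 × 1 = 98.95
  [3.5→7.5]: (81.0+18.7)/2 × 4 = 199.4
  [7.5→9.5]: (18.7+9.0)/2 × 2 = 27.7
  [9.5→10.5]: (9.0+6.2)/2 × 1 = 7.6
  Sum = 830.975 µg/L·h
Extrapolated tail: C_last / k_e = 6.2 / 0.367 = 16.894
AUC_0→∞ = 830.975 + 16.894 = 847.869 µg/L·h

AUC = 847.9 µg/L·h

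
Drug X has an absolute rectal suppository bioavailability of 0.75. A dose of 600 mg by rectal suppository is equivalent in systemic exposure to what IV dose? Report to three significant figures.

D_iv = 450 mg

Systemic exposure from an extravascular dose = F × D_ev, so the equivalent IV dose is F × D_ev.
D_iv = F × D_ev = 0.75 × 600 = 450 mg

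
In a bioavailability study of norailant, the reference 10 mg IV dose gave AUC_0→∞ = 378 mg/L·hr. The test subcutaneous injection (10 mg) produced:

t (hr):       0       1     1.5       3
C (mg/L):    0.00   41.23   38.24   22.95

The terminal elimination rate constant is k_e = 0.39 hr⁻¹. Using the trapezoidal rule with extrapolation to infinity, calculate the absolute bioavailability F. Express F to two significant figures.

Trapezoidal AUC_0→3 (subcutaneous injection):
  [0→1]: (0.00+41.23)/2 × 1 = 20.615
  [1→1.5]: (41.23+38.24)/2 × 0.5 = 19.8675
  [1.5→3]: (38.24+22.95)/2 × 1.5 = 45.8925
  Sum = 86.375 mg/L·hr
Tail: C_last/k_e = 22.95/0.39 = 58.846
AUC_0→∞ (subcutaneous injection) = 86.375 + 58.846 = 145.221 mg/L·hr
F = (AUC_ev/D_ev)/(AUC_iv/D_iv) = (145.221/10)/(378/10) = 14.5221/37.8 = 0.3842

F = 0.38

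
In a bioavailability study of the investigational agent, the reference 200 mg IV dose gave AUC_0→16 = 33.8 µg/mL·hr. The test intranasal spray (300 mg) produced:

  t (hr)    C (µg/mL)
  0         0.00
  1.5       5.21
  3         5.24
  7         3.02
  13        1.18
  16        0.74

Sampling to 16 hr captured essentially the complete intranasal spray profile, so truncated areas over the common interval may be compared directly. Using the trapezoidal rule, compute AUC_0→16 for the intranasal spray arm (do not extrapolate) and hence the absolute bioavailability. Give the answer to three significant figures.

Trapezoidal AUC_0→16 (intranasal spray):
  [0→1.5]: (0.00+5.21)/2 × 1.5 = 3.9075
  [1.5→3]: (5.21+5.24)/2 × 1.5 = 7.8375
  [3→7]: (5.24+3.02)/2 × 4 = 16.52
  [7→13]: (3.02+1.18)/2 × 6 = 12.6
  [13→16]: (1.18+0.74)/2 × 3 = 2.88
  Sum = 43.745 µg/mL·hr
F = (AUC_ev/D_ev)/(AUC_iv/D_iv) = (43.745/300)/(33.8/200) = 0.145817/0.169 = 0.8628

F = 0.863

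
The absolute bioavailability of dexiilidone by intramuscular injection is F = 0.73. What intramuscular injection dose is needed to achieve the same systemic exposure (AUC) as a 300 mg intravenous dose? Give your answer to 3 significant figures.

For equal systemic exposure: F × D_ev = D_iv
D_ev = D_iv / F = 300 / 0.73 = 410.959 mg

D_intramuscular = 411 mg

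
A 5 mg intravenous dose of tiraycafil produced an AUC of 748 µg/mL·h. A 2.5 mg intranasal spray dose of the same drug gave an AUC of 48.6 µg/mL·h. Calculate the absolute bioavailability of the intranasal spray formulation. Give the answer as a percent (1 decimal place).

F = 13.0%

F = (AUC_ev / D_ev) / (AUC_iv / D_iv)
  = (48.6/2.5) / (748/5)
  = 19.44 / 149.6 = 0.1299
  = 12.99%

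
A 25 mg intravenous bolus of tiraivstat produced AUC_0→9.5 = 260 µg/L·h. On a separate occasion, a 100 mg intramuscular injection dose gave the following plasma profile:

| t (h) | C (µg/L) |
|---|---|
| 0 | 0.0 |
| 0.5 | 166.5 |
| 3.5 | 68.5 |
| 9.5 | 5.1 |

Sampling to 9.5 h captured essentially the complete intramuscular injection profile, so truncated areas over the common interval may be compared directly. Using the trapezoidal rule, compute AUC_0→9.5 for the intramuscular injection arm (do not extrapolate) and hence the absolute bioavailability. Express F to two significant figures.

F = 0.59

Trapezoidal AUC_0→9.5 (intramuscular injection):
  [0→0.5]: (0.0+166.5)/2 × 0.5 = 41.625
  [0.5→3.5]: (166.5+68.5)/2 × 3 = 352.5
  [3.5→9.5]: (68.5+5.1)/2 × 6 = 220.8
  Sum = 614.925 µg/L·h
F = (AUC_ev/D_ev)/(AUC_iv/D_iv) = (614.925/100)/(260/25) = 6.14925/10.4 = 0.5913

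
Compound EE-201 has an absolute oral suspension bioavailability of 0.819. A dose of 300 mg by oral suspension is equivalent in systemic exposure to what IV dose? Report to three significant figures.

D_iv = 246 mg

Systemic exposure from an extravascular dose = F × D_ev, so the equivalent IV dose is F × D_ev.
D_iv = F × D_ev = 0.819 × 300 = 245.7 mg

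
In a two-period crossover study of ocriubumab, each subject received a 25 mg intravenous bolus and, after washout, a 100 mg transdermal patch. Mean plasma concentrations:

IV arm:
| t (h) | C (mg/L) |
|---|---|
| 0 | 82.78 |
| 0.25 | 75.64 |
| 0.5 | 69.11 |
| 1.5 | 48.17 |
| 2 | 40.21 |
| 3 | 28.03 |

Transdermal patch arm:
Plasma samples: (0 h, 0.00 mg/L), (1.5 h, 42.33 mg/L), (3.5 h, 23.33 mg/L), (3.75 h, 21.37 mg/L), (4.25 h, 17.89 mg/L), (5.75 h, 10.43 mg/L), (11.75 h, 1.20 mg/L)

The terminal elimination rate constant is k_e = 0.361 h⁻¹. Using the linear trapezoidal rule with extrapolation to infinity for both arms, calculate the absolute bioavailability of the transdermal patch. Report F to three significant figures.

Trapezoidal AUC_0→3 (IV):
  [0→0.25]: (82.78+75.64)/2 × 0.25 = 19.8025
  [0.25→0.5]: (75.64+69.11)/2 × 0.25 = 18.09375
  [0.5→1.5]: (69.11+48.17)/2 × 1 = 58.64
  [1.5→2]: (48.17+40.21)/2 × 0.5 = 22.095
  [2→3]: (40.21+28.03)/2 × 1 = 34.12
  Sum = 152.75125 mg/L·h
IV tail: 28.03/0.361 = 77.645; AUC_iv,0→∞ = 152.75125 + 77.645 = 230.39625 mg/L·h
Trapezoidal AUC_0→11.75 (transdermal patch):
  [0→1.5]: (0.00+42.33)/2 × 1.5 = 31.7475
  [1.5→3.5]: (42.33+23.33)/2 × 2 = 65.66
  [3.5→3.75]: (23.33+21.37)/2 × 0.25 = 5.5875
  [3.75→4.25]: (21.37+17.89)/2 × 0.5 = 9.815
  [4.25→5.75]: (17.89+10.43)/2 × 1.5 = 21.24
  [5.75→11.75]: (10.43+1.20)/2 × 6 = 34.89
  Sum = 168.94 mg/L·h
transdermal patch tail: 1.20/0.361 = 3.324; AUC_ev,0→∞ = 168.94 + 3.324 = 172.264 mg/L·h
F = (AUC_ev/D_ev)/(AUC_iv/D_iv) = (172.264/100)/(230.39625/25) = 1.72264/9.21585 = 0.1869

F = 0.187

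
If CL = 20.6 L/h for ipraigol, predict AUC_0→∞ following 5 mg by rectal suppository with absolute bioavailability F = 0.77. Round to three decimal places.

AUC = 0.187 mg/L·h

AUC_0→∞ = F × Dose / CL
        = 0.77 × 5 / 20.6 = 0.186893 mg/L·h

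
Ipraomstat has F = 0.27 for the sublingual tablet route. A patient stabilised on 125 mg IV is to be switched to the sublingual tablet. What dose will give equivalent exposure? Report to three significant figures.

For equal systemic exposure: F × D_ev = D_iv
D_ev = D_iv / F = 125 / 0.27 = 462.963 mg

D_sublingual = 463 mg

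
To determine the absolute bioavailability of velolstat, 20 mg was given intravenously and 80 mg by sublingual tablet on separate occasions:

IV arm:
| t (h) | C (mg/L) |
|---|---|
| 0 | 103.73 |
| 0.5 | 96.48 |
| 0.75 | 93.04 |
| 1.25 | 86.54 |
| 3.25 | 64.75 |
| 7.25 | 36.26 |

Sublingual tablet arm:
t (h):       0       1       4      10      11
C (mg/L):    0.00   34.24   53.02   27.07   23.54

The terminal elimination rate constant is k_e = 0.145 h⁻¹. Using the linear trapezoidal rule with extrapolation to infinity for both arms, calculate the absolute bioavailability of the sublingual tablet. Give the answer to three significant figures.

Trapezoidal AUC_0→7.25 (IV):
  [0→0.5]: (103.73+96.48)/2 × 0.5 = 50.0525
  [0.5→0.75]: (96.48+93.04)/2 × 0.25 = 23.69
  [0.75→1.25]: (93.04+86.54)/2 × 0.5 = 44.895
  [1.25→3.25]: (86.54+64.75)/2 × 2 = 151.29
  [3.25→7.25]: (64.75+36.26)/2 × 4 = 202.02
  Sum = 471.9475 mg/L·h
IV tail: 36.26/0.145 = 250.069; AUC_iv,0→∞ = 471.9475 + 250.069 = 722.0165 mg/L·h
Trapezoidal AUC_0→11 (sublingual tablet):
  [0→1]: (0.00+34.24)/2 × 1 = 17.12
  [1→4]: (34.24+53.02)/2 × 3 = 130.89
  [4→10]: (53.02+27.07)/2 × 6 = 240.27
  [10→11]: (27.07+23.54)/2 × 1 = 25.305
  Sum = 413.585 mg/L·h
sublingual tablet tail: 23.54/0.145 = 162.345; AUC_ev,0→∞ = 413.585 + 162.345 = 575.93 mg/L·h
F = (AUC_ev/D_ev)/(AUC_iv/D_iv) = (575.93/80)/(722.0165/20) = 7.199125/36.100825 = 0.1994

F = 0.199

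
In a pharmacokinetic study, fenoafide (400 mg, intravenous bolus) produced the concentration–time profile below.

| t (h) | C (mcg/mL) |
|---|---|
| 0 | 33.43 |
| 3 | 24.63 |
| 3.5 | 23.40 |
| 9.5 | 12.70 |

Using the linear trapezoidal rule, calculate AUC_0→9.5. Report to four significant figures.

AUC = 207.4 mcg/mL·h

Trapezoidal AUC_0→9.5:
  [0→3]: (33.43+24.63)/2 × 3 = 87.09
  [3→3.5]: (24.63+23.40)/2 × 0.5 = 12.0075
  [3.5→9.5]: (23.40+12.70)/2 × 6 = 108.3
  Sum = 207.3975 mcg/mL·h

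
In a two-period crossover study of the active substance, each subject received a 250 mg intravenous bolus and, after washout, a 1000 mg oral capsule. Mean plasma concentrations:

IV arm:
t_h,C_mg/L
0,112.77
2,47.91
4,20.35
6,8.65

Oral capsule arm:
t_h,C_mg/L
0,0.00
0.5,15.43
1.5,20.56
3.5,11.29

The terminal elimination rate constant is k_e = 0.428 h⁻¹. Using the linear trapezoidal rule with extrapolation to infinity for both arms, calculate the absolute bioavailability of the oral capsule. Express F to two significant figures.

F = 0.072

Trapezoidal AUC_0→6 (IV):
  [0→2]: (112.77+47.91)/2 × 2 = 160.68
  [2→4]: (47.91+20.35)/2 × 2 = 68.26
  [4→6]: (20.35+8.65)/2 × 2 = 29.0
  Sum = 257.94 mg/L·h
IV tail: 8.65/0.428 = 20.210; AUC_iv,0→∞ = 257.94 + 20.210 = 278.15 mg/L·h
Trapezoidal AUC_0→3.5 (oral capsule):
  [0→0.5]: (0.00+15.43)/2 × 0.5 = 3.8575
  [0.5→1.5]: (15.43+20.56)/2 × 1 = 17.995
  [1.5→3.5]: (20.56+11.29)/2 × 2 = 31.85
  Sum = 53.7025 mg/L·h
oral capsule tail: 11.29/0.428 = 26.379; AUC_ev,0→∞ = 53.7025 + 26.379 = 80.0815 mg/L·h
F = (AUC_ev/D_ev)/(AUC_iv/D_iv) = (80.0815/1000)/(278.15/250) = 0.0800815/1.1126 = 0.0720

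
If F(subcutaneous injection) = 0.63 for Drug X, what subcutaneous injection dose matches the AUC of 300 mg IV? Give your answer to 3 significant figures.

For equal systemic exposure: F × D_ev = D_iv
D_ev = D_iv / F = 300 / 0.63 = 476.19 mg

D_subcutaneous = 476 mg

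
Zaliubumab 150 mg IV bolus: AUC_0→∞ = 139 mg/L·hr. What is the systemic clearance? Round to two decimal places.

CL = 1.08 L/hr

CL = Dose_iv / AUC_0→∞
   = 150 / 139 = 1.07914 L/hr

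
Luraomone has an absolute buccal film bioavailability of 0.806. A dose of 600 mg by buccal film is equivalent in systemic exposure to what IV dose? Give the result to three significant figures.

Systemic exposure from an extravascular dose = F × D_ev, so the equivalent IV dose is F × D_ev.
D_iv = F × D_ev = 0.806 × 600 = 483.6 mg

D_iv = 484 mg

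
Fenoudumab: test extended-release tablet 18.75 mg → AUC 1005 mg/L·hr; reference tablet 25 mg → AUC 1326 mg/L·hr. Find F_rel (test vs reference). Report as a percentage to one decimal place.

F_rel = 101.1%

F_rel = (AUC_test/D_test) / (AUC_ref/D_ref)
      = (1005/18.75) / (1326/25)
      = 53.6 / 53.04 = 1.0106 = 101.06%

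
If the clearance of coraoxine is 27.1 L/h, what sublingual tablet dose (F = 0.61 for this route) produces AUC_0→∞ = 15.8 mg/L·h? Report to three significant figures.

Dose = 702 mg

Dose = CL × AUC_0→∞ / F
     = 27.1 × 15.8 / 0.61 = 701.934 mg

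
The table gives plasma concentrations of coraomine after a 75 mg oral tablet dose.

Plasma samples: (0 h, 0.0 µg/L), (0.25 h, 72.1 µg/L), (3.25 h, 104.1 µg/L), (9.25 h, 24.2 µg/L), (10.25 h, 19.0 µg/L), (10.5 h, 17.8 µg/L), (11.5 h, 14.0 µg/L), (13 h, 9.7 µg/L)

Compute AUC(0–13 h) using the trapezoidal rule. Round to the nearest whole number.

Trapezoidal AUC_0→13:
  [0→0.25]: (0.0+72.1)/2 × 0.25 = 9.0125
  [0.25→3.25]: (72.1+104.1)/2 × 3 = 264.3
  [3.25→9.25]: (104.1+24.2)/2 × 6 = 384.9
  [9.25→10.25]: (24.2+19.0)/2 × 1 = 21.6
  [10.25→10.5]: (19.0+17.8)/2 × 0.25 = 4.6
  [10.5→11.5]: (17.8+14.0)/2 × 1 = 15.9
  [11.5→13]: (14.0+9.7)/2 × 1.5 = 17.775
  Sum = 718.0875 µg/L·h

AUC = 718 µg/L·h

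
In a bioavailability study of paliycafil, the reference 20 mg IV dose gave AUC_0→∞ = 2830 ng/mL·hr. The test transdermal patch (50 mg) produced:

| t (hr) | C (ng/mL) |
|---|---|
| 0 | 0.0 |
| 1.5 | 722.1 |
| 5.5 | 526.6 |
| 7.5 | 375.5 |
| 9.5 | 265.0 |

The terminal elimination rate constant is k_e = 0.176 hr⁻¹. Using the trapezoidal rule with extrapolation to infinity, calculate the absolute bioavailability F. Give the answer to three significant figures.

F = 0.860

Trapezoidal AUC_0→9.5 (transdermal patch):
  [0→1.5]: (0.0+722.1)/2 × 1.5 = 541.575
  [1.5→5.5]: (722.1+526.6)/2 × 4 = 2497.4
  [5.5→7.5]: (526.6+375.5)/2 × 2 = 902.1
  [7.5→9.5]: (375.5+265.0)/2 × 2 = 640.5
  Sum = 4581.575 ng/mL·hr
Tail: C_last/k_e = 265.0/0.176 = 1505.682
AUC_0→∞ (transdermal patch) = 4581.575 + 1505.682 = 6087.257 ng/mL·hr
F = (AUC_ev/D_ev)/(AUC_iv/D_iv) = (6087.257/50)/(2830/20) = 121.74514/141.5 = 0.8604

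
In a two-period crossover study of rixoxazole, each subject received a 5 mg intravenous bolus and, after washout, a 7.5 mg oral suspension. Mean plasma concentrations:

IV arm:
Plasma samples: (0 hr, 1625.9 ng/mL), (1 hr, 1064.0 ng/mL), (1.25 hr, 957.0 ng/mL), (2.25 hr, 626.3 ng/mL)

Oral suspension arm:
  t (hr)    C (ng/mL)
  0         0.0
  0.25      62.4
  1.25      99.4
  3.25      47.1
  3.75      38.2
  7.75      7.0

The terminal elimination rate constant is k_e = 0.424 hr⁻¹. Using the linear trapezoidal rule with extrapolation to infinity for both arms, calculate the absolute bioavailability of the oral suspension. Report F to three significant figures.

Trapezoidal AUC_0→2.25 (IV):
  [0→1]: (1625.9+1064.0)/2 × 1 = 1344.95
  [1→1.25]: (1064.0+957.0)/2 × 0.25 = 252.625
  [1.25→2.25]: (957.0+626.3)/2 × 1 = 791.65
  Sum = 2389.225 ng/mL·hr
IV tail: 626.3/0.424 = 1477.123; AUC_iv,0→∞ = 2389.225 + 1477.123 = 3866.348 ng/mL·hr
Trapezoidal AUC_0→7.75 (oral suspension):
  [0→0.25]: (0.0+62.4)/2 × 0.25 = 7.8
  [0.25→1.25]: (62.4+99.4)/2 × 1 = 80.9
  [1.25→3.25]: (99.4+47.1)/2 × 2 = 146.5
  [3.25→3.75]: (47.1+38.2)/2 × 0.5 = 21.325
  [3.75→7.75]: (38.2+7.0)/2 × 4 = 90.4
  Sum = 346.925 ng/mL·hr
oral suspension tail: 7.0/0.424 = 16.509; AUC_ev,0→∞ = 346.925 + 16.509 = 363.434 ng/mL·hr
F = (AUC_ev/D_ev)/(AUC_iv/D_iv) = (363.434/7.5)/(3866.348/5) = 48.4579/773.2696 = 0.0627

F = 0.0627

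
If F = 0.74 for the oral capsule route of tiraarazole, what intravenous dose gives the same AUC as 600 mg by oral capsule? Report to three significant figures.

D_iv = 444 mg

Systemic exposure from an extravascular dose = F × D_ev, so the equivalent IV dose is F × D_ev.
D_iv = F × D_ev = 0.74 × 600 = 444 mg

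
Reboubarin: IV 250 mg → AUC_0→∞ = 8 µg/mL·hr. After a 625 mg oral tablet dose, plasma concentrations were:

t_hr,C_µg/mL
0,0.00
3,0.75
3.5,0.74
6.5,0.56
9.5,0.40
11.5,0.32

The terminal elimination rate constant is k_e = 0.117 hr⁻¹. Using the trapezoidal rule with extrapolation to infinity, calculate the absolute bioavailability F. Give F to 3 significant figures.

F = 0.417

Trapezoidal AUC_0→11.5 (oral tablet):
  [0→3]: (0.00+0.75)/2 × 3 = 1.125
  [3→3.5]: (0.75+0.74)/2 × 0.5 = 0.3725
  [3.5→6.5]: (0.74+0.56)/2 × 3 = 1.95
  [6.5→9.5]: (0.56+0.40)/2 × 3 = 1.44
  [9.5→11.5]: (0.40+0.32)/2 × 2 = 0.72
  Sum = 5.6075 µg/mL·hr
Tail: C_last/k_e = 0.32/0.117 = 2.735
AUC_0→∞ (oral tablet) = 5.6075 + 2.735 = 8.3425 µg/mL·hr
F = (AUC_ev/D_ev)/(AUC_iv/D_iv) = (8.3425/625)/(8/250) = 0.013348/0.032 = 0.4171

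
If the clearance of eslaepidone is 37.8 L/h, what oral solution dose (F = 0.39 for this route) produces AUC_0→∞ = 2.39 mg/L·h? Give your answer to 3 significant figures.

Dose = 232 mg

Dose = CL × AUC_0→∞ / F
     = 37.8 × 2.39 / 0.39 = 231.646 mg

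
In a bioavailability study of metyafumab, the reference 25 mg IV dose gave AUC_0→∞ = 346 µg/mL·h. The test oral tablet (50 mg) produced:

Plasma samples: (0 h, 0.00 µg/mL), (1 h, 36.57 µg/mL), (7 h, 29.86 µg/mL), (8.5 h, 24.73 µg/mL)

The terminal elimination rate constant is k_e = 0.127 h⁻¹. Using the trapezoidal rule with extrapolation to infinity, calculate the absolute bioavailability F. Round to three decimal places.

Trapezoidal AUC_0→8.5 (oral tablet):
  [0→1]: (0.00+36.57)/2 × 1 = 18.285
  [1→7]: (36.57+29.86)/2 × 6 = 199.29
  [7→8.5]: (29.86+24.73)/2 × 1.5 = 40.9425
  Sum = 258.5175 µg/mL·h
Tail: C_last/k_e = 24.73/0.127 = 194.724
AUC_0→∞ (oral tablet) = 258.5175 + 194.724 = 453.2415 µg/mL·h
F = (AUC_ev/D_ev)/(AUC_iv/D_iv) = (453.2415/50)/(346/25) = 9.06483/13.84 = 0.6550

F = 0.655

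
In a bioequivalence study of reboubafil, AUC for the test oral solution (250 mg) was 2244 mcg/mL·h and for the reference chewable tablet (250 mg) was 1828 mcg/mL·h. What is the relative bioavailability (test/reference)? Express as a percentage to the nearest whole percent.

F_rel = (AUC_test/D_test) / (AUC_ref/D_ref)
      = (2244/250) / (1828/250)
      = 8.976 / 7.312 = 1.2276 = 122.76%

F_rel = 123%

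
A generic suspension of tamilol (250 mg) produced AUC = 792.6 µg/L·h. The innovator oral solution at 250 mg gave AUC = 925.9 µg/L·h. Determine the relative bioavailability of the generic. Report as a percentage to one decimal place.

F_rel = (AUC_test/D_test) / (AUC_ref/D_ref)
      = (792.6/250) / (925.9/250)
      = 3.1704 / 3.7036 = 0.8560 = 85.60%

F_rel = 85.6%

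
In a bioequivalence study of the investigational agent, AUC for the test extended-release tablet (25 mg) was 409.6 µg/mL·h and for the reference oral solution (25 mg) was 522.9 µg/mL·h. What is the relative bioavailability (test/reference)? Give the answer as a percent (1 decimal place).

F_rel = 78.3%

F_rel = (AUC_test/D_test) / (AUC_ref/D_ref)
      = (409.6/25) / (522.9/25)
      = 16.384 / 20.916 = 0.7833 = 78.33%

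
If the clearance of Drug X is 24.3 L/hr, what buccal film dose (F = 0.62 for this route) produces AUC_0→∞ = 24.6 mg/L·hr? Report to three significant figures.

Dose = CL × AUC_0→∞ / F
     = 24.3 × 24.6 / 0.62 = 964.161 mg

Dose = 964 mg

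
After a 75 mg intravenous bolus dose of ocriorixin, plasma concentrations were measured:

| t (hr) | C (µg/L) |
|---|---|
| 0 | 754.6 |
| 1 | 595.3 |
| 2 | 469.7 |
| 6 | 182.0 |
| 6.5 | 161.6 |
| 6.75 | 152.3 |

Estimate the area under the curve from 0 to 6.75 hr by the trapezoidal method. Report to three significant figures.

Trapezoidal AUC_0→6.75:
  [0→1]: (754.6+595.3)/2 × 1 = 674.95
  [1→2]: (595.3+469.7)/2 × 1 = 532.5
  [2→6]: (469.7+182.0)/2 × 4 = 1303.4
  [6→6.5]: (182.0+161.6)/2 × 0.5 = 85.9
  [6.5→6.75]: (161.6+152.3)/2 × 0.25 = 39.2375
  Sum = 2635.9875 µg/L·hr

AUC = 2640 µg/L·hr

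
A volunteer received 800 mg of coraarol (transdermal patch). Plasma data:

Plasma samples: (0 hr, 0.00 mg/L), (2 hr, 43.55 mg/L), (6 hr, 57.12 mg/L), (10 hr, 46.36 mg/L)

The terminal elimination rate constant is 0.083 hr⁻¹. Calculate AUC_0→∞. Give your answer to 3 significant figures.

Trapezoidal AUC_0→10:
  [0→2]: (0.00+43.55)/2 × 2 = 43.55
  [2→6]: (43.55+57.12)/2 × 4 = 201.34
  [6→10]: (57.12+46.36)/2 × 4 = 206.96
  Sum = 451.85 mg/L·hr
Extrapolated tail: C_last / k_e = 46.36 / 0.083 = 558.554
AUC_0→∞ = 451.85 + 558.554 = 1010.404 mg/L·hr

AUC = 1010 mg/L·hr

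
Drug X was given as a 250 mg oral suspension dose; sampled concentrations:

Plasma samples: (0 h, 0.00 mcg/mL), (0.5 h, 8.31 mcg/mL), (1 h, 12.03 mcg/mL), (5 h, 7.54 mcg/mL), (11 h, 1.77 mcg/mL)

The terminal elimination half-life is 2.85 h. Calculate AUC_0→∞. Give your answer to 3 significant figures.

Trapezoidal AUC_0→11:
  [0→0.5]: (0.00+8.31)/2 × 0.5 = 2.0775
  [0.5→1]: (8.31+12.03)/2 × 0.5 = 5.085
  [1→5]: (12.03+7.54)/2 × 4 = 39.14
  [5→11]: (7.54+1.77)/2 × 6 = 27.93
  Sum = 74.2325 mcg/mL·h
k_e = ln2 / t½ = 0.693147 / 2.85 = 0.2432 h^-1
Extrapolated tail: C_last / k_e = 1.77 / 0.2432 = 7.278
AUC_0→∞ = 74.2325 + 7.278 = 81.5105 mcg/mL·h

AUC = 81.5 mcg/mL·h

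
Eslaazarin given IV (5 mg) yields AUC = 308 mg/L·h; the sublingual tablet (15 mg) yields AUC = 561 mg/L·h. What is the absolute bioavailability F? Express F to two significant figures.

F = (AUC_ev / D_ev) / (AUC_iv / D_iv)
  = (561/15) / (308/5)
  = 37.4 / 61.6 = 0.6071

F = 0.61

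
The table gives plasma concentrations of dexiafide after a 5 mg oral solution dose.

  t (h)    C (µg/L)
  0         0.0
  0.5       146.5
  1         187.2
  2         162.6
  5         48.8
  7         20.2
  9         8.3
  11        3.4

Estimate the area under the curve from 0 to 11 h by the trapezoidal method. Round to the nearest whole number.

AUC = 721 µg/L·h

Trapezoidal AUC_0→11:
  [0→0.5]: (0.0+146.5)/2 × 0.5 = 36.625
  [0.5→1]: (146.5+187.2)/2 × 0.5 = 83.425
  [1→2]: (187.2+162.6)/2 × 1 = 174.9
  [2→5]: (162.6+48.8)/2 × 3 = 317.1
  [5→7]: (48.8+20.2)/2 × 2 = 69.0
  [7→9]: (20.2+8.3)/2 × 2 = 28.5
  [9→11]: (8.3+3.4)/2 × 2 = 11.7
  Sum = 721.25 µg/L·h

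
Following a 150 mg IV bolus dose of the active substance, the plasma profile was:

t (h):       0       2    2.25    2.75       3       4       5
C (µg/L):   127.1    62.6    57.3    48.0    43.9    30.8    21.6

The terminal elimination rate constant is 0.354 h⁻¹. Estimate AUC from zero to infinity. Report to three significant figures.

Trapezoidal AUC_0→5:
  [0→2]: (127.1+62.6)/2 × 2 = 189.7
  [2→2.25]: (62.6+57.3)/2 × 0.25 = 14.9875
  [2.25→2.75]: (57.3+48.0)/2 × 0.5 = 26.325
  [2.75→3]: (48.0+43.9)/2 × 0.25 = 11.4875
  [3→4]: (43.9+30.8)/2 × 1 = 37.35
  [4→5]: (30.8+21.6)/2 × 1 = 26.2
  Sum = 306.05 µg/L·h
Extrapolated tail: C_last / k_e = 21.6 / 0.354 = 61.017
AUC_0→∞ = 306.05 + 61.017 = 367.067 µg/L·h

AUC = 367 µg/L·h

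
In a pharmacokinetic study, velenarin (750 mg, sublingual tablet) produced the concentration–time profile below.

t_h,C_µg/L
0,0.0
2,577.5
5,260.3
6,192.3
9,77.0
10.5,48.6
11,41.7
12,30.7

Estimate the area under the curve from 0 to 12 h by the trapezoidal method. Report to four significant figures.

AUC = 2617 µg/L·h

Trapezoidal AUC_0→12:
  [0→2]: (0.0+577.5)/2 × 2 = 577.5
  [2→5]: (577.5+260.3)/2 × 3 = 1256.7
  [5→6]: (260.3+192.3)/2 × 1 = 226.3
  [6→9]: (192.3+77.0)/2 × 3 = 403.95
  [9→10.5]: (77.0+48.6)/2 × 1.5 = 94.2
  [10.5→11]: (48.6+41.7)/2 × 0.5 = 22.575
  [11→12]: (41.7+30.7)/2 × 1 = 36.2
  Sum = 2617.425 µg/L·h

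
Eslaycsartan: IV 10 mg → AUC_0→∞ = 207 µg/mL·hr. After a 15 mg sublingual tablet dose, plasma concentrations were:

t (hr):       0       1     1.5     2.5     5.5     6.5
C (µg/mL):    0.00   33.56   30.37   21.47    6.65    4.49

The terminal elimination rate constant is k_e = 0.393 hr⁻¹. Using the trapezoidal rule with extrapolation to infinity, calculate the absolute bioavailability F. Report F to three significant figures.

F = 0.380

Trapezoidal AUC_0→6.5 (sublingual tablet):
  [0→1]: (0.00+33.56)/2 × 1 = 16.78
  [1→1.5]: (33.56+30.37)/2 × 0.5 = 15.9825
  [1.5→2.5]: (30.37+21.47)/2 × 1 = 25.92
  [2.5→5.5]: (21.47+6.65)/2 × 3 = 42.18
  [5.5→6.5]: (6.65+4.49)/2 × 1 = 5.57
  Sum = 106.4325 µg/mL·hr
Tail: C_last/k_e = 4.49/0.393 = 11.425
AUC_0→∞ (sublingual tablet) = 106.4325 + 11.425 = 117.8575 µg/mL·hr
F = (AUC_ev/D_ev)/(AUC_iv/D_iv) = (117.8575/15)/(207/10) = 7.85717/20.7 = 0.3796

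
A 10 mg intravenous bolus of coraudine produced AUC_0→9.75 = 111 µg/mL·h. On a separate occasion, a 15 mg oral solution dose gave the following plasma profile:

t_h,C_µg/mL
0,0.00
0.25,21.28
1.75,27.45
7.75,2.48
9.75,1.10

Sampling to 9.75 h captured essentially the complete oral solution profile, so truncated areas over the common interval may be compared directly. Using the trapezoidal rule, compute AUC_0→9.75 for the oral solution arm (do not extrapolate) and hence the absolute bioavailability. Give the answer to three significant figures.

F = 0.796

Trapezoidal AUC_0→9.75 (oral solution):
  [0→0.25]: (0.00+21.28)/2 × 0.25 = 2.66
  [0.25→1.75]: (21.28+27.45)/2 × 1.5 = 36.5475
  [1.75→7.75]: (27.45+2.48)/2 × 6 = 89.79
  [7.75→9.75]: (2.48+1.10)/2 × 2 = 3.58
  Sum = 132.5775 µg/mL·h
F = (AUC_ev/D_ev)/(AUC_iv/D_iv) = (132.5775/15)/(111/10) = 8.8385/11.1 = 0.7963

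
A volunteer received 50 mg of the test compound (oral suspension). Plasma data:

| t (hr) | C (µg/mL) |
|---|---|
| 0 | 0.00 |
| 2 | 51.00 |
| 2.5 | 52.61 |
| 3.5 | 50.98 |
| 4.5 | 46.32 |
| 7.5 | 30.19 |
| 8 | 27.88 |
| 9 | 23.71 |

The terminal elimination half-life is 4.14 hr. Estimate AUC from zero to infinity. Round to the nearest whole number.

Trapezoidal AUC_0→9:
  [0→2]: (0.00+51.00)/2 × 2 = 51.0
  [2→2.5]: (51.00+52.61)/2 × 0.5 = 25.9025
  [2.5→3.5]: (52.61+50.98)/2 × 1 = 51.795
  [3.5→4.5]: (50.98+46.32)/2 × 1 = 48.65
  [4.5→7.5]: (46.32+30.19)/2 × 3 = 114.765
  [7.5→8]: (30.19+27.88)/2 × 0.5 = 14.5175
  [8→9]: (27.88+23.71)/2 × 1 = 25.795
  Sum = 332.425 µg/mL·hr
k_e = ln2 / t½ = 0.693147 / 4.14 = 0.1674 hr^-1
Extrapolated tail: C_last / k_e = 23.71 / 0.1674 = 141.637
AUC_0→∞ = 332.425 + 141.637 = 474.062 µg/mL·hr

AUC = 474 µg/mL·hr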